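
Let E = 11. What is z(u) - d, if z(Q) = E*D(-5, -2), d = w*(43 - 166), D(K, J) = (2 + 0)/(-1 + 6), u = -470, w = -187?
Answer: -114983/5 ≈ -22997.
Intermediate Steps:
D(K, J) = ⅖ (D(K, J) = 2/5 = 2*(⅕) = ⅖)
d = 23001 (d = -187*(43 - 166) = -187*(-123) = 23001)
z(Q) = 22/5 (z(Q) = 11*(⅖) = 22/5)
z(u) - d = 22/5 - 1*23001 = 22/5 - 23001 = -114983/5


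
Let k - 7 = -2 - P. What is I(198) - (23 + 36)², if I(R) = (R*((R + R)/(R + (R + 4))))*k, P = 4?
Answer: -164249/50 ≈ -3285.0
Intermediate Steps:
k = 1 (k = 7 + (-2 - 1*4) = 7 + (-2 - 4) = 7 - 6 = 1)
I(R) = 2*R²/(4 + 2*R) (I(R) = (R*((R + R)/(R + (R + 4))))*1 = (R*((2*R)/(R + (4 + R))))*1 = (R*((2*R)/(4 + 2*R)))*1 = (R*(2*R/(4 + 2*R)))*1 = (2*R²/(4 + 2*R))*1 = 2*R²/(4 + 2*R))
I(198) - (23 + 36)² = 198²/(2 + 198) - (23 + 36)² = 39204/200 - 1*59² = 39204*(1/200) - 1*3481 = 9801/50 - 3481 = -164249/50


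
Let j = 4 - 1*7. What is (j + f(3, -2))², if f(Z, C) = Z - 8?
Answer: 64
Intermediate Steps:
f(Z, C) = -8 + Z
j = -3 (j = 4 - 7 = -3)
(j + f(3, -2))² = (-3 + (-8 + 3))² = (-3 - 5)² = (-8)² = 64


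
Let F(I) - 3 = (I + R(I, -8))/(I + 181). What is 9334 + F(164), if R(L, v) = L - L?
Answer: 3221429/345 ≈ 9337.5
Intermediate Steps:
R(L, v) = 0
F(I) = 3 + I/(181 + I) (F(I) = 3 + (I + 0)/(I + 181) = 3 + I/(181 + I))
9334 + F(164) = 9334 + (543 + 4*164)/(181 + 164) = 9334 + (543 + 656)/345 = 9334 + (1/345)*1199 = 9334 + 1199/345 = 3221429/345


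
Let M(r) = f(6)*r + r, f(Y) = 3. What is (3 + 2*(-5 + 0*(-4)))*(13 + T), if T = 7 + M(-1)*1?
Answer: -112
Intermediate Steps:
M(r) = 4*r (M(r) = 3*r + r = 4*r)
T = 3 (T = 7 + (4*(-1))*1 = 7 - 4*1 = 7 - 4 = 3)
(3 + 2*(-5 + 0*(-4)))*(13 + T) = (3 + 2*(-5 + 0*(-4)))*(13 + 3) = (3 + 2*(-5 + 0))*16 = (3 + 2*(-5))*16 = (3 - 10)*16 = -7*16 = -112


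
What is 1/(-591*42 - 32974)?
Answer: -1/57796 ≈ -1.7302e-5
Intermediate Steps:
1/(-591*42 - 32974) = 1/(-24822 - 32974) = 1/(-57796) = -1/57796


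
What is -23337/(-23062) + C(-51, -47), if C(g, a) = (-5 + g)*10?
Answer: -12891383/23062 ≈ -558.99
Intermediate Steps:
C(g, a) = -50 + 10*g
-23337/(-23062) + C(-51, -47) = -23337/(-23062) + (-50 + 10*(-51)) = -23337*(-1/23062) + (-50 - 510) = 23337/23062 - 560 = -12891383/23062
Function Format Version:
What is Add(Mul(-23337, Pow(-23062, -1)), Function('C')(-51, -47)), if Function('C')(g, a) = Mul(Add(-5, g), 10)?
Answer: Rational(-12891383, 23062) ≈ -558.99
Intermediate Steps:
Function('C')(g, a) = Add(-50, Mul(10, g))
Add(Mul(-23337, Pow(-23062, -1)), Function('C')(-51, -47)) = Add(Mul(-23337, Pow(-23062, -1)), Add(-50, Mul(10, -51))) = Add(Mul(-23337, Rational(-1, 23062)), Add(-50, -510)) = Add(Rational(23337, 23062), -560) = Rational(-12891383, 23062)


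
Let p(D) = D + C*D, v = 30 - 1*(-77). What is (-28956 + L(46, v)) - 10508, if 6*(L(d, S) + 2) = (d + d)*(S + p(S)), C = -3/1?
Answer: -123320/3 ≈ -41107.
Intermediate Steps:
C = -3 (C = -3*1 = -3)
v = 107 (v = 30 + 77 = 107)
p(D) = -2*D (p(D) = D - 3*D = -2*D)
L(d, S) = -2 - S*d/3 (L(d, S) = -2 + ((d + d)*(S - 2*S))/6 = -2 + ((2*d)*(-S))/6 = -2 + (-2*S*d)/6 = -2 - S*d/3)
(-28956 + L(46, v)) - 10508 = (-28956 + (-2 - ⅓*107*46)) - 10508 = (-28956 + (-2 - 4922/3)) - 10508 = (-28956 - 4928/3) - 10508 = -91796/3 - 10508 = -123320/3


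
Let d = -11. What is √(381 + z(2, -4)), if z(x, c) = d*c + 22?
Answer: √447 ≈ 21.142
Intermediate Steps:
z(x, c) = 22 - 11*c (z(x, c) = -11*c + 22 = 22 - 11*c)
√(381 + z(2, -4)) = √(381 + (22 - 11*(-4))) = √(381 + (22 + 44)) = √(381 + 66) = √447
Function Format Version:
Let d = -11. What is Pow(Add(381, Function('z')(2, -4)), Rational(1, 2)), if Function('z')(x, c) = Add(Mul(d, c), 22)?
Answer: Pow(447, Rational(1, 2)) ≈ 21.142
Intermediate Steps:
Function('z')(x, c) = Add(22, Mul(-11, c)) (Function('z')(x, c) = Add(Mul(-11, c), 22) = Add(22, Mul(-11, c)))
Pow(Add(381, Function('z')(2, -4)), Rational(1, 2)) = Pow(Add(381, Add(22, Mul(-11, -4))), Rational(1, 2)) = Pow(Add(381, Add(22, 44)), Rational(1, 2)) = Pow(Add(381, 66), Rational(1, 2)) = Pow(447, Rational(1, 2))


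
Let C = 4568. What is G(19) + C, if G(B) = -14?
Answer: 4554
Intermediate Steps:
G(19) + C = -14 + 4568 = 4554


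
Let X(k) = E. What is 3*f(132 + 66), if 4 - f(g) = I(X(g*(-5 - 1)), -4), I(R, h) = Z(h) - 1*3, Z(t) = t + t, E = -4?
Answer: 45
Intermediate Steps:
Z(t) = 2*t
X(k) = -4
I(R, h) = -3 + 2*h (I(R, h) = 2*h - 1*3 = 2*h - 3 = -3 + 2*h)
f(g) = 15 (f(g) = 4 - (-3 + 2*(-4)) = 4 - (-3 - 8) = 4 - 1*(-11) = 4 + 11 = 15)
3*f(132 + 66) = 3*15 = 45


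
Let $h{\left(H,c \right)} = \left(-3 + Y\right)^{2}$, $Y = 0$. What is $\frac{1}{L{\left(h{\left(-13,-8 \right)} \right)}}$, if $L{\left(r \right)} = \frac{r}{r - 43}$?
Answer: $- \frac{34}{9} \approx -3.7778$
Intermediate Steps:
$h{\left(H,c \right)} = 9$ ($h{\left(H,c \right)} = \left(-3 + 0\right)^{2} = \left(-3\right)^{2} = 9$)
$L{\left(r \right)} = \frac{r}{-43 + r}$ ($L{\left(r \right)} = \frac{r}{r - 43} = \frac{r}{-43 + r}$)
$\frac{1}{L{\left(h{\left(-13,-8 \right)} \right)}} = \frac{1}{9 \frac{1}{-43 + 9}} = \frac{1}{9 \frac{1}{-34}} = \frac{1}{9 \left(- \frac{1}{34}\right)} = \frac{1}{- \frac{9}{34}} = - \frac{34}{9}$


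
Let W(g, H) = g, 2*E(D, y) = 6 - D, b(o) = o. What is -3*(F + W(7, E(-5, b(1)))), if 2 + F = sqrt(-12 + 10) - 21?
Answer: 48 - 3*I*sqrt(2) ≈ 48.0 - 4.2426*I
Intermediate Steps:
E(D, y) = 3 - D/2 (E(D, y) = (6 - D)/2 = 3 - D/2)
F = -23 + I*sqrt(2) (F = -2 + (sqrt(-12 + 10) - 21) = -2 + (sqrt(-2) - 21) = -2 + (I*sqrt(2) - 21) = -2 + (-21 + I*sqrt(2)) = -23 + I*sqrt(2) ≈ -23.0 + 1.4142*I)
-3*(F + W(7, E(-5, b(1)))) = -3*((-23 + I*sqrt(2)) + 7) = -3*(-16 + I*sqrt(2)) = 48 - 3*I*sqrt(2)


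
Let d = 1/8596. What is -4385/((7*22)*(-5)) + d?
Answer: 76927/13508 ≈ 5.6949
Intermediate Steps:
d = 1/8596 ≈ 0.00011633
-4385/((7*22)*(-5)) + d = -4385/((7*22)*(-5)) + 1/8596 = -4385/(154*(-5)) + 1/8596 = -4385/(-770) + 1/8596 = -4385*(-1/770) + 1/8596 = 877/154 + 1/8596 = 76927/13508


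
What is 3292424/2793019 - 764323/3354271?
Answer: 8908913681767/9368542634149 ≈ 0.95094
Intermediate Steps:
3292424/2793019 - 764323/3354271 = 8908913681767/9368542634149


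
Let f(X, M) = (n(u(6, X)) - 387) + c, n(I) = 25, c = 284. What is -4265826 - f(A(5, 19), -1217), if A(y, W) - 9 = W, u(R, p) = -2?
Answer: -4265748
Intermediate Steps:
A(y, W) = 9 + W
f(X, M) = -78 (f(X, M) = (25 - 387) + 284 = -362 + 284 = -78)
-4265826 - f(A(5, 19), -1217) = -4265826 - 1*(-78) = -4265826 + 78 = -4265748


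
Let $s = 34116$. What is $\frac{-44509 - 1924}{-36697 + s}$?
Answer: $\frac{46433}{2581} \approx 17.99$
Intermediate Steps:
$\frac{-44509 - 1924}{-36697 + s} = \frac{-44509 - 1924}{-36697 + 34116} = - \frac{46433}{-2581} = \left(-46433\right) \left(- \frac{1}{2581}\right) = \frac{46433}{2581}$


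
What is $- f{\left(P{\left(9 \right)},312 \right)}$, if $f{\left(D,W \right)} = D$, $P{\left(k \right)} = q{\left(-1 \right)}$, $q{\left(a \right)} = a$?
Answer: $1$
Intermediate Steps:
$P{\left(k \right)} = -1$
$- f{\left(P{\left(9 \right)},312 \right)} = \left(-1\right) \left(-1\right) = 1$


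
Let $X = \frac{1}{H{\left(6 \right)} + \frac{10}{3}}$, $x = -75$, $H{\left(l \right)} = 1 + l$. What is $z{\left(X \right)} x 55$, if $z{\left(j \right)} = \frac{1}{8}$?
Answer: $- \frac{4125}{8} \approx -515.63$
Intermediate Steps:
$X = \frac{3}{31}$ ($X = \frac{1}{\left(1 + 6\right) + \frac{10}{3}} = \frac{1}{7 + 10 \cdot \frac{1}{3}} = \frac{1}{7 + \frac{10}{3}} = \frac{1}{\frac{31}{3}} = \frac{3}{31} \approx 0.096774$)
$z{\left(j \right)} = \frac{1}{8}$
$z{\left(X \right)} x 55 = \frac{1}{8} \left(-75\right) 55 = \left(- \frac{75}{8}\right) 55 = - \frac{4125}{8}$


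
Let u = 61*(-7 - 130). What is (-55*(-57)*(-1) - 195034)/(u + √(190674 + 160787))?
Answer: 1656098333/69487988 + 198169*√351461/69487988 ≈ 25.524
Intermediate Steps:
u = -8357 (u = 61*(-137) = -8357)
(-55*(-57)*(-1) - 195034)/(u + √(190674 + 160787)) = (-55*(-57)*(-1) - 195034)/(-8357 + √(190674 + 160787)) = (3135*(-1) - 195034)/(-8357 + √351461) = (-3135 - 195034)/(-8357 + √351461) = -198169/(-8357 + √351461)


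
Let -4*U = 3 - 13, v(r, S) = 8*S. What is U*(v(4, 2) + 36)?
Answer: 130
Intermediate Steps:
U = 5/2 (U = -(3 - 13)/4 = -¼*(-10) = 5/2 ≈ 2.5000)
U*(v(4, 2) + 36) = 5*(8*2 + 36)/2 = 5*(16 + 36)/2 = (5/2)*52 = 130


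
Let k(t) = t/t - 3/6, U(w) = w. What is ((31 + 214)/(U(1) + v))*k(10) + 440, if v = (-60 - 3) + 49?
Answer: 11195/26 ≈ 430.58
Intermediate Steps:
v = -14 (v = -63 + 49 = -14)
k(t) = 1/2 (k(t) = 1 - 3*1/6 = 1 - 1/2 = 1/2)
((31 + 214)/(U(1) + v))*k(10) + 440 = ((31 + 214)/(1 - 14))*(1/2) + 440 = (245/(-13))*(1/2) + 440 = (245*(-1/13))*(1/2) + 440 = -245/13*1/2 + 440 = -245/26 + 440 = 11195/26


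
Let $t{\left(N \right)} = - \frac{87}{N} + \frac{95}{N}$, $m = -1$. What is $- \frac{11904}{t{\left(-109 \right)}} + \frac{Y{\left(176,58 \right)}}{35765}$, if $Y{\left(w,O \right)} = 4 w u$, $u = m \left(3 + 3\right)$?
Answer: $\frac{5800792656}{35765} \approx 1.6219 \cdot 10^{5}$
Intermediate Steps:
$t{\left(N \right)} = \frac{8}{N}$
$u = -6$ ($u = - (3 + 3) = \left(-1\right) 6 = -6$)
$Y{\left(w,O \right)} = - 24 w$ ($Y{\left(w,O \right)} = 4 w \left(-6\right) = - 24 w$)
$- \frac{11904}{t{\left(-109 \right)}} + \frac{Y{\left(176,58 \right)}}{35765} = - \frac{11904}{8 \frac{1}{-109}} + \frac{\left(-24\right) 176}{35765} = - \frac{11904}{8 \left(- \frac{1}{109}\right)} - \frac{4224}{35765} = - \frac{11904}{- \frac{8}{109}} - \frac{4224}{35765} = \left(-11904\right) \left(- \frac{109}{8}\right) - \frac{4224}{35765} = 162192 - \frac{4224}{35765} = \frac{5800792656}{35765}$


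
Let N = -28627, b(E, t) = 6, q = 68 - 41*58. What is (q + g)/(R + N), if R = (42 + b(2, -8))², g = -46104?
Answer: 48414/26323 ≈ 1.8392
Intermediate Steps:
q = -2310 (q = 68 - 2378 = -2310)
R = 2304 (R = (42 + 6)² = 48² = 2304)
(q + g)/(R + N) = (-2310 - 46104)/(2304 - 28627) = -48414/(-26323) = -48414*(-1/26323) = 48414/26323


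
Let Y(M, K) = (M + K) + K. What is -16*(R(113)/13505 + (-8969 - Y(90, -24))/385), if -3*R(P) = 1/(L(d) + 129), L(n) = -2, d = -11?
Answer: 148368783488/396196185 ≈ 374.48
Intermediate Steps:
Y(M, K) = M + 2*K (Y(M, K) = (K + M) + K = M + 2*K)
R(P) = -1/381 (R(P) = -1/(3*(-2 + 129)) = -⅓/127 = -⅓*1/127 = -1/381)
-16*(R(113)/13505 + (-8969 - Y(90, -24))/385) = -16*(-1/381/13505 + (-8969 - (90 + 2*(-24)))/385) = -16*(-1/381*1/13505 + (-8969 - (90 - 48))*(1/385)) = -16*(-1/5145405 + (-8969 - 1*42)*(1/385)) = -16*(-1/5145405 + (-8969 - 42)*(1/385)) = -16*(-1/5145405 - 9011*1/385) = -16*(-1/5145405 - 9011/385) = -16*(-9273048968/396196185) = 148368783488/396196185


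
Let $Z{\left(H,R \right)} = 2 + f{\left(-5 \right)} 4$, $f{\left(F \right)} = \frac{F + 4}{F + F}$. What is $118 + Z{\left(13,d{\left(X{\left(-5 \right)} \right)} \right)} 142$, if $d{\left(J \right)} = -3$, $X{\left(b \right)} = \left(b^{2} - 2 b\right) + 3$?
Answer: $\frac{2294}{5} \approx 458.8$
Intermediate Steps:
$X{\left(b \right)} = 3 + b^{2} - 2 b$
$f{\left(F \right)} = \frac{4 + F}{2 F}$
$Z{\left(H,R \right)} = \frac{12}{5}$ ($Z{\left(H,R \right)} = 2 + \frac{4 - 5}{2 \left(-5\right)} 4 = 2 + \frac{1}{2} \left(- \frac{1}{5}\right) \left(-1\right) 4 = 2 + \frac{1}{10} \cdot 4 = 2 + \frac{2}{5} = \frac{12}{5}$)
$118 + Z{\left(13,d{\left(X{\left(-5 \right)} \right)} \right)} 142 = 118 + \frac{12}{5} \cdot 142 = 118 + \frac{1704}{5} = \frac{2294}{5}$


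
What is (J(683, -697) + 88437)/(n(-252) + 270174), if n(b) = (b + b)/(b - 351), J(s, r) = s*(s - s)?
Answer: 5925279/18101714 ≈ 0.32733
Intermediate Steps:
J(s, r) = 0 (J(s, r) = s*0 = 0)
n(b) = 2*b/(-351 + b) (n(b) = (2*b)/(-351 + b) = 2*b/(-351 + b))
(J(683, -697) + 88437)/(n(-252) + 270174) = (0 + 88437)/(2*(-252)/(-351 - 252) + 270174) = 88437/(2*(-252)/(-603) + 270174) = 88437/(2*(-252)*(-1/603) + 270174) = 88437/(56/67 + 270174) = 88437/(18101714/67) = 88437*(67/18101714) = 5925279/18101714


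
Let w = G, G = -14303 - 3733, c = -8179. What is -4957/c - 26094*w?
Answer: 3849294094693/8179 ≈ 4.7063e+8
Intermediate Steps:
G = -18036
w = -18036
-4957/c - 26094*w = -4957/(-8179) - 26094/(1/(-18036)) = -4957*(-1/8179) - 26094/(-1/18036) = 4957/8179 - 26094*(-18036) = 4957/8179 + 470631384 = 3849294094693/8179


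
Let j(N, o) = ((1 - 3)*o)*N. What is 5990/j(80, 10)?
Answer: -599/160 ≈ -3.7438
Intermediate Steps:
j(N, o) = -2*N*o (j(N, o) = (-2*o)*N = -2*N*o)
5990/j(80, 10) = 5990/((-2*80*10)) = 5990/(-1600) = 5990*(-1/1600) = -599/160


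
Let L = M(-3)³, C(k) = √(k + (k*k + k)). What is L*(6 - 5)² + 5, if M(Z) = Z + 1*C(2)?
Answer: -94 + 70*√2 ≈ 4.9949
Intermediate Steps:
C(k) = √(k² + 2*k) (C(k) = √(k + (k² + k)) = √(k + (k + k²)) = √(k² + 2*k))
M(Z) = Z + 2*√2 (M(Z) = Z + 1*√(2*(2 + 2)) = Z + 1*√(2*4) = Z + 1*√8 = Z + 1*(2*√2) = Z + 2*√2)
L = (-3 + 2*√2)³ ≈ -0.0050506
L*(6 - 5)² + 5 = (-99 + 70*√2)*(6 - 5)² + 5 = (-99 + 70*√2)*1² + 5 = (-99 + 70*√2)*1 + 5 = (-99 + 70*√2) + 5 = -94 + 70*√2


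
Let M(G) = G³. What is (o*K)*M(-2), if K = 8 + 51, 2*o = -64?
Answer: 15104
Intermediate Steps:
o = -32 (o = (½)*(-64) = -32)
K = 59
(o*K)*M(-2) = -32*59*(-2)³ = -1888*(-8) = 15104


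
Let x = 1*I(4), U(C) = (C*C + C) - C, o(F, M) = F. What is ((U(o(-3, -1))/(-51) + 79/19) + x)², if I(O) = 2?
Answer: 3732624/104329 ≈ 35.777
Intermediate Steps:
U(C) = C² (U(C) = (C² + C) - C = (C + C²) - C = C²)
x = 2 (x = 1*2 = 2)
((U(o(-3, -1))/(-51) + 79/19) + x)² = (((-3)²/(-51) + 79/19) + 2)² = ((9*(-1/51) + 79*(1/19)) + 2)² = ((-3/17 + 79/19) + 2)² = (1286/323 + 2)² = (1932/323)² = 3732624/104329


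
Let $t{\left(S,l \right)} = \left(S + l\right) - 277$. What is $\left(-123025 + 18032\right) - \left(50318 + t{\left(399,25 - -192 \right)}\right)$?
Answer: $-155650$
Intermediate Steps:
$t{\left(S,l \right)} = -277 + S + l$
$\left(-123025 + 18032\right) - \left(50318 + t{\left(399,25 - -192 \right)}\right) = \left(-123025 + 18032\right) - \left(50465 + 192\right) = -104993 - 50657 = -155650$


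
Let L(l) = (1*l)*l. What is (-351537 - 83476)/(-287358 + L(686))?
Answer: -435013/183238 ≈ -2.3740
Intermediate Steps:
L(l) = l**2 (L(l) = l*l = l**2)
(-351537 - 83476)/(-287358 + L(686)) = (-351537 - 83476)/(-287358 + 686**2) = -435013/(-287358 + 470596) = -435013/183238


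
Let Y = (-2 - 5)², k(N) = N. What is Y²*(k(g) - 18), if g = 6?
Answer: -28812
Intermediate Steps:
Y = 49 (Y = (-7)² = 49)
Y²*(k(g) - 18) = 49²*(6 - 18) = 2401*(-12) = -28812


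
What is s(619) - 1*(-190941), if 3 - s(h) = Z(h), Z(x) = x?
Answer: 190325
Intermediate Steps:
s(h) = 3 - h
s(619) - 1*(-190941) = (3 - 1*619) - 1*(-190941) = (3 - 619) + 190941 = -616 + 190941 = 190325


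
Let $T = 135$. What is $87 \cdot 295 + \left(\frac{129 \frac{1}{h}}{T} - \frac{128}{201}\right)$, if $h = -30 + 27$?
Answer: $\frac{232131284}{9045} \approx 25664.0$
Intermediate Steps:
$h = -3$
$87 \cdot 295 + \left(\frac{129 \frac{1}{h}}{T} - \frac{128}{201}\right) = 87 \cdot 295 - \left(\frac{128}{201} - \frac{129 \frac{1}{-3}}{135}\right) = 25665 - \left(\frac{128}{201} - 129 \left(- \frac{1}{3}\right) \frac{1}{135}\right) = 25665 - \frac{8641}{9045} = \frac{232131284}{9045}$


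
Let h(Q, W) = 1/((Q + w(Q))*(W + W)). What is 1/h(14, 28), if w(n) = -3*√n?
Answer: 784 - 168*√14 ≈ 155.40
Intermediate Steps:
h(Q, W) = 1/(2*W*(Q - 3*√Q)) (h(Q, W) = 1/((Q - 3*√Q)*(W + W)) = 1/((Q - 3*√Q)*(2*W)) = 1/(2*W*(Q - 3*√Q)))
1/h(14, 28) = 1/((½)/(28*(14 - 3*√14))) = 1/((½)*(1/28)/(14 - 3*√14)) = 1/(1/(56*(14 - 3*√14))) = 784 - 168*√14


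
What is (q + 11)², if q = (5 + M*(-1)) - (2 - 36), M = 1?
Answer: 2401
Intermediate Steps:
q = 38 (q = (5 + 1*(-1)) - (2 - 36) = (5 - 1) - 1*(-34) = 4 + 34 = 38)
(q + 11)² = (38 + 11)² = 49² = 2401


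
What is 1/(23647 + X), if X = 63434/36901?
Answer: 36901/872661381 ≈ 4.2286e-5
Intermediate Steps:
X = 63434/36901 (X = 63434*(1/36901) = 63434/36901 ≈ 1.7190)
1/(23647 + X) = 1/(23647 + 63434/36901) = 1/(872661381/36901) = 36901/872661381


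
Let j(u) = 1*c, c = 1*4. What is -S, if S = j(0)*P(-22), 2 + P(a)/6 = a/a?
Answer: 24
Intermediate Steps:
c = 4
j(u) = 4 (j(u) = 1*4 = 4)
P(a) = -6 (P(a) = -12 + 6*(a/a) = -12 + 6*1 = -12 + 6 = -6)
S = -24 (S = 4*(-6) = -24)
-S = -1*(-24) = 24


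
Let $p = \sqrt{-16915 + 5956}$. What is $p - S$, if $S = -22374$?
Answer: $22374 + i \sqrt{10959} \approx 22374.0 + 104.69 i$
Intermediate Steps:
$p = i \sqrt{10959}$ ($p = \sqrt{-10959} = i \sqrt{10959} \approx 104.69 i$)
$p - S = i \sqrt{10959} - -22374 = i \sqrt{10959} + 22374 = 22374 + i \sqrt{10959}$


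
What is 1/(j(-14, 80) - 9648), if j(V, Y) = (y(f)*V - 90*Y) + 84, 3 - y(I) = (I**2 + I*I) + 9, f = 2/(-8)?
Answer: -4/66713 ≈ -5.9958e-5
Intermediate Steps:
f = -1/4 (f = 2*(-1/8) = -1/4 ≈ -0.25000)
y(I) = -6 - 2*I**2 (y(I) = 3 - ((I**2 + I*I) + 9) = 3 - ((I**2 + I**2) + 9) = 3 - (2*I**2 + 9) = 3 - (9 + 2*I**2) = 3 + (-9 - 2*I**2) = -6 - 2*I**2)
j(V, Y) = 84 - 90*Y - 49*V/8 (j(V, Y) = ((-6 - 2*(-1/4)**2)*V - 90*Y) + 84 = ((-6 - 2*1/16)*V - 90*Y) + 84 = ((-6 - 1/8)*V - 90*Y) + 84 = (-49*V/8 - 90*Y) + 84 = (-90*Y - 49*V/8) + 84 = 84 - 90*Y - 49*V/8)
1/(j(-14, 80) - 9648) = 1/((84 - 90*80 - 49/8*(-14)) - 9648) = 1/((84 - 7200 + 343/4) - 9648) = 1/(-28121/4 - 9648) = 1/(-66713/4) = -4/66713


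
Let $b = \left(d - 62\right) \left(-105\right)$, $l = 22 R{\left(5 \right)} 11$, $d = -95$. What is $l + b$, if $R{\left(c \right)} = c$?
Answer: $17695$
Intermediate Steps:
$l = 1210$ ($l = 22 \cdot 5 \cdot 11 = 110 \cdot 11 = 1210$)
$b = 16485$ ($b = \left(-95 - 62\right) \left(-105\right) = \left(-157\right) \left(-105\right) = 16485$)
$l + b = 1210 + 16485 = 17695$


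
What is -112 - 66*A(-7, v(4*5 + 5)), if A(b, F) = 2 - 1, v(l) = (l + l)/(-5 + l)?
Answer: -178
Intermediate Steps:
v(l) = 2*l/(-5 + l) (v(l) = (2*l)/(-5 + l) = 2*l/(-5 + l))
A(b, F) = 1
-112 - 66*A(-7, v(4*5 + 5)) = -112 - 66*1 = -112 - 66 = -178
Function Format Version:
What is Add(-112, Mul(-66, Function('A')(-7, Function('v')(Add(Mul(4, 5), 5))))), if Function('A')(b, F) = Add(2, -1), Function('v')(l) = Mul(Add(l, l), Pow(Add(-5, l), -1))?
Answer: -178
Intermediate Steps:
Function('v')(l) = Mul(2, l, Pow(Add(-5, l), -1)) (Function('v')(l) = Mul(Mul(2, l), Pow(Add(-5, l), -1)) = Mul(2, l, Pow(Add(-5, l), -1)))
Function('A')(b, F) = 1
Add(-112, Mul(-66, Function('A')(-7, Function('v')(Add(Mul(4, 5), 5))))) = Add(-112, Mul(-66, 1)) = Add(-112, -66) = -178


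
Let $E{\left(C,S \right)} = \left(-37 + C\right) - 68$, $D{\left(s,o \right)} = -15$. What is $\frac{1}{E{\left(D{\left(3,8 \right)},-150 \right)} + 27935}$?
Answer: $\frac{1}{27815} \approx 3.5952 \cdot 10^{-5}$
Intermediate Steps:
$E{\left(C,S \right)} = -105 + C$ ($E{\left(C,S \right)} = \left(-37 + C\right) - 68 = -105 + C$)
$\frac{1}{E{\left(D{\left(3,8 \right)},-150 \right)} + 27935} = \frac{1}{\left(-105 - 15\right) + 27935} = \frac{1}{-120 + 27935} = \frac{1}{27815}$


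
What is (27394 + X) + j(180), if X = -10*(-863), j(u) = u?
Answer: 36204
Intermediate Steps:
X = 8630
(27394 + X) + j(180) = (27394 + 8630) + 180 = 36024 + 180 = 36204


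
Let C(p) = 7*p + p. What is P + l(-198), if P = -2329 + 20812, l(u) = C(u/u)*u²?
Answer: 332115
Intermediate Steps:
C(p) = 8*p
l(u) = 8*u² (l(u) = (8*(u/u))*u² = (8*1)*u² = 8*u²)
P = 18483
P + l(-198) = 18483 + 8*(-198)² = 18483 + 8*39204 = 18483 + 313632 = 332115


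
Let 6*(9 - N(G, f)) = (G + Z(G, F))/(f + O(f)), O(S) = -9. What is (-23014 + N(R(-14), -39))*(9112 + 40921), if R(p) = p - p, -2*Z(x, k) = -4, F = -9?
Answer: -165745269727/144 ≈ -1.1510e+9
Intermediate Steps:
Z(x, k) = 2 (Z(x, k) = -1/2*(-4) = 2)
R(p) = 0
N(G, f) = 9 - (2 + G)/(6*(-9 + f)) (N(G, f) = 9 - (G + 2)/(6*(f - 9)) = 9 - (2 + G)/(6*(-9 + f)))
(-23014 + N(R(-14), -39))*(9112 + 40921) = (-23014 + (-488 - 1*0 + 54*(-39))/(6*(-9 - 39)))*(9112 + 40921) = (-23014 + (1/6)*(-488 + 0 - 2106)/(-48))*50033 = (-23014 + (1/6)*(-1/48)*(-2594))*50033 = (-23014 + 1297/144)*50033 = -3312719/144*50033 = -165745269727/144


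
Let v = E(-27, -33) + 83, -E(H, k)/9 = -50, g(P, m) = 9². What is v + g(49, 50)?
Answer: 614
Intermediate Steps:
g(P, m) = 81
E(H, k) = 450 (E(H, k) = -9*(-50) = 450)
v = 533 (v = 450 + 83 = 533)
v + g(49, 50) = 533 + 81 = 614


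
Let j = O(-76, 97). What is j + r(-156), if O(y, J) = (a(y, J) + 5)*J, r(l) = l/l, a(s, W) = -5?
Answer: 1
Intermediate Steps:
r(l) = 1
O(y, J) = 0 (O(y, J) = (-5 + 5)*J = 0*J = 0)
j = 0
j + r(-156) = 0 + 1 = 1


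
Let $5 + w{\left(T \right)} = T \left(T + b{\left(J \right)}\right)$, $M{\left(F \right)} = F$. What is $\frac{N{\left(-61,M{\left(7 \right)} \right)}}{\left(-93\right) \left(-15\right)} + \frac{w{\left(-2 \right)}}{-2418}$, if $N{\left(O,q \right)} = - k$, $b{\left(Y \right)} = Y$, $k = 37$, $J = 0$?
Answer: $- \frac{947}{36270} \approx -0.02611$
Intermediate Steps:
$N{\left(O,q \right)} = -37$ ($N{\left(O,q \right)} = \left(-1\right) 37 = -37$)
$w{\left(T \right)} = -5 + T^{2}$ ($w{\left(T \right)} = -5 + T \left(T + 0\right) = -5 + T T = -5 + T^{2}$)
$\frac{N{\left(-61,M{\left(7 \right)} \right)}}{\left(-93\right) \left(-15\right)} + \frac{w{\left(-2 \right)}}{-2418} = - \frac{37}{\left(-93\right) \left(-15\right)} + \frac{-5 + \left(-2\right)^{2}}{-2418} = - \frac{37}{1395} + \left(-5 + 4\right) \left(- \frac{1}{2418}\right) = \left(-37\right) \frac{1}{1395} - - \frac{1}{2418} = - \frac{37}{1395} + \frac{1}{2418} = - \frac{947}{36270}$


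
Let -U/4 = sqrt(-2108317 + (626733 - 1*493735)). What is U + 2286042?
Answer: 2286042 - 4*I*sqrt(1975319) ≈ 2.286e+6 - 5621.8*I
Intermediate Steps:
U = -4*I*sqrt(1975319) (U = -4*sqrt(-2108317 + (626733 - 1*493735)) = -4*sqrt(-2108317 + (626733 - 493735)) = -4*sqrt(-2108317 + 132998) = -4*I*sqrt(1975319) ≈ -5621.8*I)
U + 2286042 = -4*I*sqrt(1975319) + 2286042 = 2286042 - 4*I*sqrt(1975319)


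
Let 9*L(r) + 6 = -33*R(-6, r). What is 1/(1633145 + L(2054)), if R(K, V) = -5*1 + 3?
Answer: 3/4899455 ≈ 6.1231e-7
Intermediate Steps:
R(K, V) = -2 (R(K, V) = -5 + 3 = -2)
L(r) = 20/3 (L(r) = -2/3 + (-33*(-2))/9 = -2/3 + (1/9)*66 = -2/3 + 22/3 = 20/3)
1/(1633145 + L(2054)) = 1/(1633145 + 20/3) = 1/(4899455/3) = 3/4899455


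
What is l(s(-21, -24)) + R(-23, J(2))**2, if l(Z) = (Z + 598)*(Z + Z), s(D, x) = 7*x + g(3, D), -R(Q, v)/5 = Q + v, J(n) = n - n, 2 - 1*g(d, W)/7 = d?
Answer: -134825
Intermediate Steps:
g(d, W) = 14 - 7*d
J(n) = 0
R(Q, v) = -5*Q - 5*v (R(Q, v) = -5*(Q + v) = -5*Q - 5*v)
s(D, x) = -7 + 7*x (s(D, x) = 7*x + (14 - 7*3) = 7*x + (14 - 21) = 7*x - 7 = -7 + 7*x)
l(Z) = 2*Z*(598 + Z) (l(Z) = (598 + Z)*(2*Z) = 2*Z*(598 + Z))
l(s(-21, -24)) + R(-23, J(2))**2 = 2*(-7 + 7*(-24))*(598 + (-7 + 7*(-24))) + (-5*(-23) - 5*0)**2 = 2*(-7 - 168)*(598 + (-7 - 168)) + (115 + 0)**2 = 2*(-175)*(598 - 175) + 115**2 = 2*(-175)*423 + 13225 = -148050 + 13225 = -134825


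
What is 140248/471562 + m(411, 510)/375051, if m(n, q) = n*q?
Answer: 25240710578/29476633277 ≈ 0.85630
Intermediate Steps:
140248/471562 + m(411, 510)/375051 = 140248/471562 + (411*510)/375051 = 140248*(1/471562) + 209610*(1/375051) = 70124/235781 + 69870/125017 = 25240710578/29476633277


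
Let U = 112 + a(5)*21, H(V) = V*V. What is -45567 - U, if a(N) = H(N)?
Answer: -46204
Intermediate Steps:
H(V) = V²
a(N) = N²
U = 637 (U = 112 + 5²*21 = 112 + 25*21 = 112 + 525 = 637)
-45567 - U = -45567 - 1*637 = -45567 - 637 = -46204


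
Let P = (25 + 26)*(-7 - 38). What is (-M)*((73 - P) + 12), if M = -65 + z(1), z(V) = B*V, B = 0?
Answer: 154700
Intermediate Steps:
z(V) = 0 (z(V) = 0*V = 0)
P = -2295 (P = 51*(-45) = -2295)
M = -65 (M = -65 + 0 = -65)
(-M)*((73 - P) + 12) = (-1*(-65))*((73 - 1*(-2295)) + 12) = 65*((73 + 2295) + 12) = 65*(2368 + 12) = 65*2380 = 154700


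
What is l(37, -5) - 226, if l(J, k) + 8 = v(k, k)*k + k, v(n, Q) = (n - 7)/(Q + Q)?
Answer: -245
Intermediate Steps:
v(n, Q) = (-7 + n)/(2*Q) (v(n, Q) = (-7 + n)/((2*Q)) = (-7 + n)*(1/(2*Q)) = (-7 + n)/(2*Q))
l(J, k) = -23/2 + 3*k/2 (l(J, k) = -8 + (((-7 + k)/(2*k))*k + k) = -8 + ((-7/2 + k/2) + k) = -8 + (-7/2 + 3*k/2) = -23/2 + 3*k/2)
l(37, -5) - 226 = (-23/2 + (3/2)*(-5)) - 226 = (-23/2 - 15/2) - 226 = -19 - 226 = -245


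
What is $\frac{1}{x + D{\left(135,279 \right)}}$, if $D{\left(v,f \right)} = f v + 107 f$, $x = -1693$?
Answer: $\frac{1}{65825} \approx 1.5192 \cdot 10^{-5}$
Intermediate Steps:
$D{\left(v,f \right)} = 107 f + f v$
$\frac{1}{x + D{\left(135,279 \right)}} = \frac{1}{-1693 + 279 \left(107 + 135\right)} = \frac{1}{-1693 + 279 \cdot 242} = \frac{1}{-1693 + 67518} = \frac{1}{65825}$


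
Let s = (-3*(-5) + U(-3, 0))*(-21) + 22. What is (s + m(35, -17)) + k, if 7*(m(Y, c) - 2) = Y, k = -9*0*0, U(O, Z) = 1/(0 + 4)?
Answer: -1165/4 ≈ -291.25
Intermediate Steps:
U(O, Z) = ¼ (U(O, Z) = 1/4 = ¼)
k = 0 (k = 0*0 = 0)
m(Y, c) = 2 + Y/7
s = -1193/4 (s = (-3*(-5) + ¼)*(-21) + 22 = (15 + ¼)*(-21) + 22 = (61/4)*(-21) + 22 = -1281/4 + 22 = -1193/4 ≈ -298.25)
(s + m(35, -17)) + k = (-1193/4 + (2 + (⅐)*35)) + 0 = (-1193/4 + (2 + 5)) + 0 = (-1193/4 + 7) + 0 = -1165/4 + 0 = -1165/4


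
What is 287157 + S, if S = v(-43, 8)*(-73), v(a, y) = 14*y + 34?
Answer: 276499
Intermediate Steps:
v(a, y) = 34 + 14*y
S = -10658 (S = (34 + 14*8)*(-73) = (34 + 112)*(-73) = 146*(-73) = -10658)
287157 + S = 287157 - 10658 = 276499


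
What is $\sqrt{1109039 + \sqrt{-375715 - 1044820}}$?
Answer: $\sqrt{1109039 + 19 i \sqrt{3935}} \approx 1053.1 + 0.566 i$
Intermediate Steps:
$\sqrt{1109039 + \sqrt{-375715 - 1044820}} = \sqrt{1109039 + \sqrt{-1420535}} = \sqrt{1109039 + 19 i \sqrt{3935}}$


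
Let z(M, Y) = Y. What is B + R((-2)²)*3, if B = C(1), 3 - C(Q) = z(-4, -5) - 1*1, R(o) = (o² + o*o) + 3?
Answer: 114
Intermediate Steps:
R(o) = 3 + 2*o² (R(o) = (o² + o²) + 3 = 2*o² + 3 = 3 + 2*o²)
C(Q) = 9 (C(Q) = 3 - (-5 - 1*1) = 3 - (-5 - 1) = 3 - 1*(-6) = 3 + 6 = 9)
B = 9
B + R((-2)²)*3 = 9 + (3 + 2*((-2)²)²)*3 = 9 + (3 + 2*4²)*3 = 9 + (3 + 2*16)*3 = 9 + (3 + 32)*3 = 9 + 35*3 = 9 + 105 = 114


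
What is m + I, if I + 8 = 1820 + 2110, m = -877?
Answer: 3045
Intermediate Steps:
I = 3922 (I = -8 + (1820 + 2110) = -8 + 3930 = 3922)
m + I = -877 + 3922 = 3045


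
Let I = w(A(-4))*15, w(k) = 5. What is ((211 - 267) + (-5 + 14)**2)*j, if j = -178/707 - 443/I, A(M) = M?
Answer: -326551/2121 ≈ -153.96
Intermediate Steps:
I = 75 (I = 5*15 = 75)
j = -326551/53025 (j = -178/707 - 443/75 = -326551/53025 ≈ -6.1584)
((211 - 267) + (-5 + 14)**2)*j = ((211 - 267) + (-5 + 14)**2)*(-326551/53025) = (-56 + 9**2)*(-326551/53025) = (-56 + 81)*(-326551/53025) = 25*(-326551/53025) = -326551/2121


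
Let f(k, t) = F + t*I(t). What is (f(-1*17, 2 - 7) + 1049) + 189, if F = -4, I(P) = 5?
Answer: 1209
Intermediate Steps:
f(k, t) = -4 + 5*t (f(k, t) = -4 + t*5 = -4 + 5*t)
(f(-1*17, 2 - 7) + 1049) + 189 = ((-4 + 5*(2 - 7)) + 1049) + 189 = ((-4 + 5*(-5)) + 1049) + 189 = ((-4 - 25) + 1049) + 189 = (-29 + 1049) + 189 = 1020 + 189 = 1209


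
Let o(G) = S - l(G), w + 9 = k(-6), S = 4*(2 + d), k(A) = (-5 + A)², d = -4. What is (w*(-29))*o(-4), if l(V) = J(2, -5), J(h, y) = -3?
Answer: 16240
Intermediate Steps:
l(V) = -3
S = -8 (S = 4*(2 - 4) = 4*(-2) = -8)
w = 112 (w = -9 + (-5 - 6)² = -9 + (-11)² = -9 + 121 = 112)
o(G) = -5 (o(G) = -8 - 1*(-3) = -8 + 3 = -5)
(w*(-29))*o(-4) = (112*(-29))*(-5) = -3248*(-5) = 16240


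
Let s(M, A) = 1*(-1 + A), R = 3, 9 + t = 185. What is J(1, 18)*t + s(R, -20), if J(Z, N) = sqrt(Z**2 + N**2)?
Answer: -21 + 880*sqrt(13) ≈ 3151.9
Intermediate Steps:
t = 176 (t = -9 + 185 = 176)
J(Z, N) = sqrt(N**2 + Z**2)
s(M, A) = -1 + A
J(1, 18)*t + s(R, -20) = sqrt(18**2 + 1**2)*176 + (-1 - 20) = sqrt(324 + 1)*176 - 21 = sqrt(325)*176 - 21 = (5*sqrt(13))*176 - 21 = 880*sqrt(13) - 21 = -21 + 880*sqrt(13)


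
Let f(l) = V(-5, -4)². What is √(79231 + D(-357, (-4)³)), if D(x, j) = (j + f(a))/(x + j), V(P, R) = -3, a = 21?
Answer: √14043004826/421 ≈ 281.48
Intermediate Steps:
f(l) = 9 (f(l) = (-3)² = 9)
D(x, j) = (9 + j)/(j + x) (D(x, j) = (j + 9)/(x + j) = (9 + j)/(j + x))
√(79231 + D(-357, (-4)³)) = √(79231 + (9 + (-4)³)/((-4)³ - 357)) = √(79231 + (9 - 64)/(-64 - 357)) = √(79231 - 55/(-421)) = √(79231 - 1/421*(-55)) = √(79231 + 55/421) = √(33356306/421) = √14043004826/421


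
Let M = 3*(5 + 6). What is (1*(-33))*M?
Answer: -1089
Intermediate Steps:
M = 33 (M = 3*11 = 33)
(1*(-33))*M = (1*(-33))*33 = -33*33 = -1089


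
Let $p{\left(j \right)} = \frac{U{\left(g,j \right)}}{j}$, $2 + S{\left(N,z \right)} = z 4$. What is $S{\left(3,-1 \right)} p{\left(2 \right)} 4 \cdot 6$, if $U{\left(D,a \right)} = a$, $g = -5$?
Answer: $-144$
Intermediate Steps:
$S{\left(N,z \right)} = -2 + 4 z$ ($S{\left(N,z \right)} = -2 + z 4 = -2 + 4 z$)
$p{\left(j \right)} = 1$ ($p{\left(j \right)} = \frac{j}{j} = 1$)
$S{\left(3,-1 \right)} p{\left(2 \right)} 4 \cdot 6 = \left(-2 + 4 \left(-1\right)\right) 1 \cdot 4 \cdot 6 = \left(-2 - 4\right) 1 \cdot 24 = \left(-6\right) 1 \cdot 24 = \left(-6\right) 24 = -144$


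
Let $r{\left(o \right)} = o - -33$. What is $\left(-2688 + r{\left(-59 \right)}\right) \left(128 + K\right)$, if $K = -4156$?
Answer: $10931992$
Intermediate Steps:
$r{\left(o \right)} = 33 + o$ ($r{\left(o \right)} = o + 33 = 33 + o$)
$\left(-2688 + r{\left(-59 \right)}\right) \left(128 + K\right) = \left(-2688 + \left(33 - 59\right)\right) \left(128 - 4156\right) = \left(-2688 - 26\right) \left(-4028\right) = \left(-2714\right) \left(-4028\right) = 10931992$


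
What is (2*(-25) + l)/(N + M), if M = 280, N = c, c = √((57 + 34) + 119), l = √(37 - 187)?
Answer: -(50 - 5*I*√6)/(280 + √210) ≈ -0.16978 + 0.041588*I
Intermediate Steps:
l = 5*I*√6 (l = √(-150) = 5*I*√6 ≈ 12.247*I)
c = √210 (c = √(91 + 119) = √210 ≈ 14.491)
N = √210 ≈ 14.491
(2*(-25) + l)/(N + M) = (2*(-25) + 5*I*√6)/(√210 + 280) = (-50 + 5*I*√6)/(280 + √210)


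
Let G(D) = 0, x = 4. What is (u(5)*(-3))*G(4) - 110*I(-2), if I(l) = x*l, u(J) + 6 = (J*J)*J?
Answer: 880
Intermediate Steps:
u(J) = -6 + J³ (u(J) = -6 + (J*J)*J = -6 + J²*J = -6 + J³)
I(l) = 4*l
(u(5)*(-3))*G(4) - 110*I(-2) = ((-6 + 5³)*(-3))*0 - 440*(-2) = ((-6 + 125)*(-3))*0 - 110*(-8) = (119*(-3))*0 + 880 = -357*0 + 880 = 0 + 880 = 880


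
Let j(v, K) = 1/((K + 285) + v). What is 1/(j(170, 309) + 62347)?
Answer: 764/47633109 ≈ 1.6039e-5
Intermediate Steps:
j(v, K) = 1/(285 + K + v) (j(v, K) = 1/((285 + K) + v) = 1/(285 + K + v))
1/(j(170, 309) + 62347) = 1/(1/(285 + 309 + 170) + 62347) = 1/(1/764 + 62347) = 1/(47633109/764) = 764/47633109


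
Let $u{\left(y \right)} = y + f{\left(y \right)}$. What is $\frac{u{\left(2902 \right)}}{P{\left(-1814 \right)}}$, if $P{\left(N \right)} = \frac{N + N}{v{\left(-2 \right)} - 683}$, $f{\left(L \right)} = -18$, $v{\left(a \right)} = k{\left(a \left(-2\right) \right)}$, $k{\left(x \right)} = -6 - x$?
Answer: $\frac{499653}{907} \approx 550.89$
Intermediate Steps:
$v{\left(a \right)} = -6 + 2 a$ ($v{\left(a \right)} = -6 - a \left(-2\right) = -6 - - 2 a = -6 + 2 a$)
$u{\left(y \right)} = -18 + y$ ($u{\left(y \right)} = y - 18 = -18 + y$)
$P{\left(N \right)} = - \frac{2 N}{693}$ ($P{\left(N \right)} = \frac{N + N}{\left(-6 + 2 \left(-2\right)\right) - 683} = \frac{2 N}{\left(-6 - 4\right) - 683} = \frac{2 N}{-10 - 683} = \frac{2 N}{-693} = 2 N \left(- \frac{1}{693}\right) = - \frac{2 N}{693}$)
$\frac{u{\left(2902 \right)}}{P{\left(-1814 \right)}} = \frac{-18 + 2902}{\left(- \frac{2}{693}\right) \left(-1814\right)} = \frac{2884}{\frac{3628}{693}} = 2884 \cdot \frac{693}{3628} = \frac{499653}{907}$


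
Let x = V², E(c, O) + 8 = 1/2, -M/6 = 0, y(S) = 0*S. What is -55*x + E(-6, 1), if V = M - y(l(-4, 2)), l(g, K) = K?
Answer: -15/2 ≈ -7.5000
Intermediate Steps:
y(S) = 0
M = 0 (M = -6*0 = 0)
E(c, O) = -15/2 (E(c, O) = -8 + 1/2 = -8 + ½ = -15/2)
V = 0 (V = 0 - 1*0 = 0 + 0 = 0)
x = 0 (x = 0² = 0)
-55*x + E(-6, 1) = -55*0 - 15/2 = 0 - 15/2 = -15/2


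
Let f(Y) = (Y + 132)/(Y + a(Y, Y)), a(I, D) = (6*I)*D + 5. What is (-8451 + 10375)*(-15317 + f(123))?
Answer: -1339436543198/45451 ≈ -2.9470e+7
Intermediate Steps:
a(I, D) = 5 + 6*D*I (a(I, D) = 6*D*I + 5 = 5 + 6*D*I)
f(Y) = (132 + Y)/(5 + Y + 6*Y²) (f(Y) = (Y + 132)/(Y + (5 + 6*Y*Y)) = (132 + Y)/(Y + (5 + 6*Y²)) = (132 + Y)/(5 + Y + 6*Y²))
(-8451 + 10375)*(-15317 + f(123)) = (-8451 + 10375)*(-15317 + (132 + 123)/(5 + 123 + 6*123²)) = 1924*(-15317 + 255/(5 + 123 + 6*15129)) = 1924*(-15317 + 255/(5 + 123 + 90774)) = 1924*(-15317 + 255/90902) = 1924*(-1392345679/90902) = -1339436543198/45451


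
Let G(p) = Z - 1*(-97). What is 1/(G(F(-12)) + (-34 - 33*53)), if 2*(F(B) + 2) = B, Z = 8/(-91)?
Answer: -91/153434 ≈ -0.00059309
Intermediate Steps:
Z = -8/91 (Z = 8*(-1/91) = -8/91 ≈ -0.087912)
F(B) = -2 + B/2
G(p) = 8819/91 (G(p) = -8/91 - 1*(-97) = -8/91 + 97 = 8819/91)
1/(G(F(-12)) + (-34 - 33*53)) = 1/(8819/91 + (-34 - 33*53)) = 1/(8819/91 + (-34 - 1749)) = 1/(8819/91 - 1783) = 1/(-153434/91) = -91/153434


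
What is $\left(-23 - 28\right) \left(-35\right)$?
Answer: $1785$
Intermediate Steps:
$\left(-23 - 28\right) \left(-35\right) = \left(-51\right) \left(-35\right) = 1785$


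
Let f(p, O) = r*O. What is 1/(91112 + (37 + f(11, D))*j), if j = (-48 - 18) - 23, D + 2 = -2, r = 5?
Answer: 1/89599 ≈ 1.1161e-5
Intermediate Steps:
D = -4 (D = -2 - 2 = -4)
j = -89 (j = -66 - 23 = -89)
f(p, O) = 5*O
1/(91112 + (37 + f(11, D))*j) = 1/(91112 + (37 + 5*(-4))*(-89)) = 1/(91112 + (37 - 20)*(-89)) = 1/(91112 + 17*(-89)) = 1/(91112 - 1513) = 1/89599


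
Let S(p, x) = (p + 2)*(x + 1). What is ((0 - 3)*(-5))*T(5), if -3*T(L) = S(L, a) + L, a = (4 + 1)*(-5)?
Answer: 815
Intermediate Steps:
a = -25 (a = 5*(-5) = -25)
S(p, x) = (1 + x)*(2 + p) (S(p, x) = (2 + p)*(1 + x) = (1 + x)*(2 + p))
T(L) = 16 + 23*L/3 (T(L) = -((2 + L + 2*(-25) + L*(-25)) + L)/3 = -((2 + L - 50 - 25*L) + L)/3 = -((-48 - 24*L) + L)/3 = -(-48 - 23*L)/3 = 16 + 23*L/3)
((0 - 3)*(-5))*T(5) = ((0 - 3)*(-5))*(16 + (23/3)*5) = (-3*(-5))*(16 + 115/3) = 15*(163/3) = 815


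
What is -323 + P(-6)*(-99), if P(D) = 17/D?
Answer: -85/2 ≈ -42.500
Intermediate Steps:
-323 + P(-6)*(-99) = -323 + (17/(-6))*(-99) = -323 + (17*(-⅙))*(-99) = -323 - 17/6*(-99) = -323 + 561/2 = -85/2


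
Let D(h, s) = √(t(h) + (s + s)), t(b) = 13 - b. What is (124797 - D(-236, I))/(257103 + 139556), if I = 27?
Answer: 124797/396659 - √303/396659 ≈ 0.31458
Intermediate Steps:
D(h, s) = √(13 - h + 2*s) (D(h, s) = √((13 - h) + (s + s)) = √((13 - h) + 2*s) = √(13 - h + 2*s))
(124797 - D(-236, I))/(257103 + 139556) = (124797 - √(13 - 1*(-236) + 2*27))/(257103 + 139556) = (124797 - √(13 + 236 + 54))/396659 = (124797 - √303)*(1/396659) = 124797/396659 - √303/396659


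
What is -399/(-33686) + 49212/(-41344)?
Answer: -205157397/174089248 ≈ -1.1785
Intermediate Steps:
-399/(-33686) + 49212/(-41344) = -399*(-1/33686) + 49212*(-1/41344) = 399/33686 - 12303/10336 = -205157397/174089248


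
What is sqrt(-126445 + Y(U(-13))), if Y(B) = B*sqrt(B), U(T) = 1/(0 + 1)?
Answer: 2*I*sqrt(31611) ≈ 355.59*I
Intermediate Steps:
U(T) = 1 (U(T) = 1/1 = 1)
Y(B) = B**(3/2)
sqrt(-126445 + Y(U(-13))) = sqrt(-126445 + 1**(3/2)) = sqrt(-126445 + 1) = sqrt(-126444) = 2*I*sqrt(31611)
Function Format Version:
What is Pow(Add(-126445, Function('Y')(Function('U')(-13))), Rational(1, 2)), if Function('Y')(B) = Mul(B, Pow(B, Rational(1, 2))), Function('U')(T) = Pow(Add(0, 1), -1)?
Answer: Mul(2, I, Pow(31611, Rational(1, 2))) ≈ Mul(355.59, I)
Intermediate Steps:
Function('U')(T) = 1 (Function('U')(T) = Pow(1, -1) = 1)
Function('Y')(B) = Pow(B, Rational(3, 2))
Pow(Add(-126445, Function('Y')(Function('U')(-13))), Rational(1, 2)) = Pow(Add(-126445, Pow(1, Rational(3, 2))), Rational(1, 2)) = Pow(Add(-126445, 1), Rational(1, 2)) = Pow(-126444, Rational(1, 2)) = Mul(2, I, Pow(31611, Rational(1, 2)))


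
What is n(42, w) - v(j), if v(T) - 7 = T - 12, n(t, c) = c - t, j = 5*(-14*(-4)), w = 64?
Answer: -253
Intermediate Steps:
j = 280 (j = 5*56 = 280)
v(T) = -5 + T (v(T) = 7 + (T - 12) = 7 + (-12 + T) = -5 + T)
n(42, w) - v(j) = (64 - 1*42) - (-5 + 280) = (64 - 42) - 1*275 = 22 - 275 = -253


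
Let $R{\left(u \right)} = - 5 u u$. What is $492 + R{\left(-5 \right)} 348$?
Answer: $-43008$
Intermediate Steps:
$R{\left(u \right)} = - 5 u^{2}$
$492 + R{\left(-5 \right)} 348 = 492 + - 5 \left(-5\right)^{2} \cdot 348 = 492 + \left(-5\right) 25 \cdot 348 = 492 - 43500 = -43008$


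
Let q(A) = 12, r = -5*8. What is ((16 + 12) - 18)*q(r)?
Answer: 120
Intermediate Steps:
r = -40
((16 + 12) - 18)*q(r) = ((16 + 12) - 18)*12 = (28 - 18)*12 = 10*12 = 120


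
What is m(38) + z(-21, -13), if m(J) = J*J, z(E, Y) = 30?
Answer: 1474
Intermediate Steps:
m(J) = J**2
m(38) + z(-21, -13) = 38**2 + 30 = 1444 + 30 = 1474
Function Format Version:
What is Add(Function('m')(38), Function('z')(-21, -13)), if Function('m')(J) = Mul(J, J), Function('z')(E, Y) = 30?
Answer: 1474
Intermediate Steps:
Function('m')(J) = Pow(J, 2)
Add(Function('m')(38), Function('z')(-21, -13)) = Add(Pow(38, 2), 30) = Add(1444, 30) = 1474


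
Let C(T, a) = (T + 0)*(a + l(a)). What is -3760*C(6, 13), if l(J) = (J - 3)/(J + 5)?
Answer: -917440/3 ≈ -3.0581e+5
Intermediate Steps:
l(J) = (-3 + J)/(5 + J)
C(T, a) = T*(a + (-3 + a)/(5 + a)) (C(T, a) = (T + 0)*(a + (-3 + a)/(5 + a)) = T*(a + (-3 + a)/(5 + a)))
-3760*C(6, 13) = -22560*(-3 + 13 + 13*(5 + 13))/(5 + 13) = -22560*(-3 + 13 + 13*18)/18 = -22560*(-3 + 13 + 234)/18 = -22560*244/18 = -3760*244/3 = -917440/3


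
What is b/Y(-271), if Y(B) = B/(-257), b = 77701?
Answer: 19969157/271 ≈ 73687.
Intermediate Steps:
Y(B) = -B/257 (Y(B) = B*(-1/257) = -B/257)
b/Y(-271) = 77701/((-1/257*(-271))) = 77701/(271/257) = 77701*(257/271) = 19969157/271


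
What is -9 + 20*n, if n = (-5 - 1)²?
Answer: 711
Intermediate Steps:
n = 36 (n = (-6)² = 36)
-9 + 20*n = -9 + 20*36 = -9 + 720 = 711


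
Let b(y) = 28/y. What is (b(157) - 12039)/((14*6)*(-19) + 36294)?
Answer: -1890095/5447586 ≈ -0.34696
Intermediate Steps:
(b(157) - 12039)/((14*6)*(-19) + 36294) = (28/157 - 12039)/((14*6)*(-19) + 36294) = (28*(1/157) - 12039)/(84*(-19) + 36294) = (28/157 - 12039)/(-1596 + 36294) = -1890095/157/34698 = -1890095/157*1/34698 = -1890095/5447586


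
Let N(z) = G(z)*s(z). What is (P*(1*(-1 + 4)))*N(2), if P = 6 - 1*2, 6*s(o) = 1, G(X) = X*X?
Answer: 8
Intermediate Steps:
G(X) = X²
s(o) = ⅙ (s(o) = (⅙)*1 = ⅙)
P = 4 (P = 6 - 2 = 4)
N(z) = z²/6 (N(z) = z²*(⅙) = z²/6)
(P*(1*(-1 + 4)))*N(2) = (4*(1*(-1 + 4)))*((⅙)*2²) = (4*(1*3))*((⅙)*4) = (4*3)*(⅔) = 12*(⅔) = 8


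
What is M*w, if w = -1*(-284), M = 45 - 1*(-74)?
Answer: 33796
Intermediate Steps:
M = 119 (M = 45 + 74 = 119)
w = 284
M*w = 119*284 = 33796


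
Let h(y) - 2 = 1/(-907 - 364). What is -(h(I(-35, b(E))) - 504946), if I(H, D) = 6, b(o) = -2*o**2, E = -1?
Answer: 641783825/1271 ≈ 5.0494e+5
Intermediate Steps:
h(y) = 2541/1271 (h(y) = 2 + 1/(-907 - 364) = 2 + 1/(-1271) = 2 - 1/1271 = 2541/1271)
-(h(I(-35, b(E))) - 504946) = -(2541/1271 - 504946) = -1*(-641783825/1271) = 641783825/1271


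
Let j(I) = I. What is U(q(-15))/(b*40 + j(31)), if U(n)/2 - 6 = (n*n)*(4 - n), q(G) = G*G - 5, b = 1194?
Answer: -20908788/47791 ≈ -437.50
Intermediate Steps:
q(G) = -5 + G² (q(G) = G² - 5 = -5 + G²)
U(n) = 12 + 2*n²*(4 - n) (U(n) = 12 + 2*((n*n)*(4 - n)) = 12 + 2*(n²*(4 - n)) = 12 + 2*n²*(4 - n))
U(q(-15))/(b*40 + j(31)) = (12 - 2*(-5 + (-15)²)³ + 8*(-5 + (-15)²)²)/(1194*40 + 31) = (12 - 2*(-5 + 225)³ + 8*(-5 + 225)²)/(47760 + 31) = (12 - 2*220³ + 8*220²)/47791 = (12 - 2*10648000 + 8*48400)*(1/47791) = (12 - 21296000 + 387200)*(1/47791) = -20908788*1/47791 = -20908788/47791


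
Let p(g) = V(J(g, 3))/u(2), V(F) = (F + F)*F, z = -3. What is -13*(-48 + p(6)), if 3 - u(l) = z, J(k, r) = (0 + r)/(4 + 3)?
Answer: 30537/49 ≈ 623.20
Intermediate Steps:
J(k, r) = r/7
V(F) = 2*F**2 (V(F) = (2*F)*F = 2*F**2)
u(l) = 6 (u(l) = 3 - 1*(-3) = 3 + 3 = 6)
p(g) = 3/49 (p(g) = (2*((1/7)*3)**2)/6 = (2*(3/7)**2)*(1/6) = (2*(9/49))*(1/6) = (18/49)*(1/6) = 3/49)
-13*(-48 + p(6)) = -13*(-48 + 3/49) = -13*(-2349/49) = 30537/49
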